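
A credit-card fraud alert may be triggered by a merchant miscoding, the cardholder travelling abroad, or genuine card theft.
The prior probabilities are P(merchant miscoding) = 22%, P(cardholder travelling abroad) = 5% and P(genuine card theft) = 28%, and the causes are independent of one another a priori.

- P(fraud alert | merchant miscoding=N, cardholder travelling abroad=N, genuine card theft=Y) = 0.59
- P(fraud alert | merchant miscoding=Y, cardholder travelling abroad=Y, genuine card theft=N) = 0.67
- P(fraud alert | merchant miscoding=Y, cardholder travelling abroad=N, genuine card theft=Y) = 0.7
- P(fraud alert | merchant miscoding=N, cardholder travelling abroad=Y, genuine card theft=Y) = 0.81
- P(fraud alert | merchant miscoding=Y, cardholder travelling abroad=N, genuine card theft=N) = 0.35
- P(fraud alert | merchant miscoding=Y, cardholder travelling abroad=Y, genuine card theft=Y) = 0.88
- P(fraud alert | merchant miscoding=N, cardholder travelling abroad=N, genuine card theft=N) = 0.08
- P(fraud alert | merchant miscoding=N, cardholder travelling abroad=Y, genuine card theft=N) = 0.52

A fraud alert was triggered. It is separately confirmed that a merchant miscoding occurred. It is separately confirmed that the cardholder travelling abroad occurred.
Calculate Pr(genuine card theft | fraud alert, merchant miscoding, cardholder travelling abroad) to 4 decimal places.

Sum P(fraud alert|·) weighted by the priors over both values of genuine card theft:
  P(fraud alert | merchant miscoding, cardholder travelling abroad) = 0.67×0.72 + 0.88×0.28
        = 0.482400 + 0.246400 = 0.728800
Configurations with genuine card theft contribute 0.246400, so
  P(genuine card theft | fraud alert, merchant miscoding, cardholder travelling abroad) = 0.246400 / 0.728800 ≈ 0.3381

Pr(genuine card theft | fraud alert, merchant miscoding, cardholder travelling abroad) ≈ 0.3381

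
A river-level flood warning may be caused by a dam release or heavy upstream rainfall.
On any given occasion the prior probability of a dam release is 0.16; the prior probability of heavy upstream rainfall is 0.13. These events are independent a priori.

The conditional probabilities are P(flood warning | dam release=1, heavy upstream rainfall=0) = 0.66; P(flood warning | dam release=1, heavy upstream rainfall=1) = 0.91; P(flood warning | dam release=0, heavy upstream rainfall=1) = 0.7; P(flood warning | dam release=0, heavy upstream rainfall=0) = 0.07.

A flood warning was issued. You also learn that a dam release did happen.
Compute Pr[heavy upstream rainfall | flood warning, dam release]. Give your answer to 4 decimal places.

Weight on heavy upstream rainfall=true, given the evidence: 0.91·0.13 = 0.118300
The normalizing constant is 0.66·0.87 + 0.91·0.13 = 0.692500
P(heavy upstream rainfall | flood warning, dam release) = 0.118300/0.692500 ≈ 0.1708

Pr[heavy upstream rainfall | flood warning, dam release] ≈ 0.1708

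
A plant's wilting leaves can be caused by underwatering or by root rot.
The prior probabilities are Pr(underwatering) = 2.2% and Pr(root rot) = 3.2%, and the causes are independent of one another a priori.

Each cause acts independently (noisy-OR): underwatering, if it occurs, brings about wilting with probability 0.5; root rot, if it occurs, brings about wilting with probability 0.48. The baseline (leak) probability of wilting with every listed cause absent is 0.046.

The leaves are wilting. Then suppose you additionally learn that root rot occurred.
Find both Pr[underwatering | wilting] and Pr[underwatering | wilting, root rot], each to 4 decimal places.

Under noisy-OR, P(wilting | causes) = 1 − (1−0.046)·∏(1−qᵢ) over the active causes.
P(wilting) = 0.046·0.978·0.968 + 0.50392·0.978·0.032 + 0.523·0.022·0.968 + 0.75196·0.022·0.032 = 0.043548 + 0.015771 + 0.011138 + 0.000529 = 0.070986
The underwatering-present share is 0.011138 + 0.000529 = 0.011667.
Hence the posterior is 0.011667/0.070986 ≈ 0.1644.

With the extra evidence:
Numerator (weight on configurations with underwatering): 0.75196*0.022 = 0.016543
Denominator P(wilting | root rot): 0.50392*0.978 + 0.75196*0.022 = 0.509377
Posterior = 0.016543 / 0.509377 ≈ 0.0325
This is intercausal reasoning (explaining away): once root rot accounts for the wilting, underwatering becomes less likely.

Pr[underwatering | wilting] ≈ 0.1644; Pr[underwatering | wilting, root rot] ≈ 0.0325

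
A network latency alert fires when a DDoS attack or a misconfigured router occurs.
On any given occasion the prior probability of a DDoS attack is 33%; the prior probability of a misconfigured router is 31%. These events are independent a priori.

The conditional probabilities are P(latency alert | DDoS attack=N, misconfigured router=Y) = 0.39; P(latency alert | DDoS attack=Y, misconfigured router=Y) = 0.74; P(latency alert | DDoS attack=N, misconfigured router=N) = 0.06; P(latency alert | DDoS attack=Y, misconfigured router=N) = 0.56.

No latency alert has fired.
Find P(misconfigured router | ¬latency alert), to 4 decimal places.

Weight on misconfigured router=true, given the evidence: 0.126697 + 0.026598 = 0.153295
Normalizer over all consistent configurations: 0.94·0.67·0.69 + 0.61·0.67·0.31 + 0.44·0.33·0.69 + 0.26·0.33·0.31 = 0.688045
Posterior = 0.153295 / 0.688045 ≈ 0.2228

P(misconfigured router | ¬latency alert) ≈ 0.2228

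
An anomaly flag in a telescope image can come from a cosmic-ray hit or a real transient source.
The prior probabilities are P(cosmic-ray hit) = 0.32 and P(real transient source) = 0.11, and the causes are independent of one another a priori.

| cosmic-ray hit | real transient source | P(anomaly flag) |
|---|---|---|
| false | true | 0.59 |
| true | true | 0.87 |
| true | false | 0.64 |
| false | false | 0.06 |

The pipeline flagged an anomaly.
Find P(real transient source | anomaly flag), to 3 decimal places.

Sum P(anomaly flag|·) weighted by the priors over the 4 (cosmic-ray hit, real transient source) configurations:
  P(anomaly flag) = 0.06×0.68×0.89 + 0.59×0.68×0.11 + 0.64×0.32×0.89 + 0.87×0.32×0.11
        = 0.036312 + 0.044132 + 0.182272 + 0.030624 = 0.293340
Configurations with real transient source contribute 0.074756, so
  P(real transient source | anomaly flag) = 0.074756 / 0.293340 ≈ 0.255

P(real transient source | anomaly flag) ≈ 0.255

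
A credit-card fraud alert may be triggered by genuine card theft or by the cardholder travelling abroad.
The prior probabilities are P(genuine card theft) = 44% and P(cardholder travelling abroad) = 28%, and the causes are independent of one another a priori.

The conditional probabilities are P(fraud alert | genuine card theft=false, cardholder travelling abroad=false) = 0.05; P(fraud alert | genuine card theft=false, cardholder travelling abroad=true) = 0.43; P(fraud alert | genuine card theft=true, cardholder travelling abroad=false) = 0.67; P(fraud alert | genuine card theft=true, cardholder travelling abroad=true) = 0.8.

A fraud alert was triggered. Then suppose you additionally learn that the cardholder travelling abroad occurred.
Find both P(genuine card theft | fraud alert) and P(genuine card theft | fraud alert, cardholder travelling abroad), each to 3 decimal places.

P(genuine card theft | fraud alert) ≈ 0.780; P(genuine card theft | fraud alert, cardholder travelling abroad) ≈ 0.594

P(fraud alert) = 0.05·0.56·0.72 + 0.43·0.56·0.28 + 0.67·0.44·0.72 + 0.8·0.44·0.28 = 0.020160 + 0.067424 + 0.212256 + 0.098560 = 0.398400
Restricting to configurations with genuine card theft present: 0.212256 + 0.098560 = 0.310816.
Hence the posterior is 0.310816/0.398400 ≈ 0.780.

Now condition on the additional information:
Numerator (weight on configurations with genuine card theft): 0.8×0.44 = 0.352000
The normalizing constant is 0.43×0.56 + 0.8×0.44 = 0.592800
Posterior = 0.352000 / 0.592800 ≈ 0.594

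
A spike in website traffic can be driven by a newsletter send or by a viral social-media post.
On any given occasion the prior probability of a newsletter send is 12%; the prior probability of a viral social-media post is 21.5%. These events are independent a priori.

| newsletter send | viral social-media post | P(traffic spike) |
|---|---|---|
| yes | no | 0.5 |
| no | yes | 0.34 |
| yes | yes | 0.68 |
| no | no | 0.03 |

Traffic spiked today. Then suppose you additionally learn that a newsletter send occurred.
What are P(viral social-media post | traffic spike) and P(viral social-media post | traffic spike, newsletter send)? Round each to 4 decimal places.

P(viral social-media post | traffic spike) ≈ 0.5469; P(viral social-media post | traffic spike, newsletter send) ≈ 0.2714

Enumerate the 4 (newsletter send, viral social-media post) configurations and weight by the priors:
  P(traffic spike) = 0.03*0.88*0.785 + 0.34*0.88*0.215 + 0.5*0.12*0.785 + 0.68*0.12*0.215
        = 0.020724 + 0.064328 + 0.047100 + 0.017544 = 0.149696
The terms with viral social-media post present sum to 0.081872, so
  P(viral social-media post | traffic spike) = 0.081872 / 0.149696 ≈ 0.5469

Now condition on the additional information:
Enumerate both values of viral social-media post and weight by the priors:
  P(traffic spike | newsletter send) = 0.5·0.785 + 0.68·0.215
        = 0.392500 + 0.146200 = 0.538700
Configurations with viral social-media post contribute 0.146200, so
  P(viral social-media post | traffic spike, newsletter send) = 0.146200 / 0.538700 ≈ 0.2714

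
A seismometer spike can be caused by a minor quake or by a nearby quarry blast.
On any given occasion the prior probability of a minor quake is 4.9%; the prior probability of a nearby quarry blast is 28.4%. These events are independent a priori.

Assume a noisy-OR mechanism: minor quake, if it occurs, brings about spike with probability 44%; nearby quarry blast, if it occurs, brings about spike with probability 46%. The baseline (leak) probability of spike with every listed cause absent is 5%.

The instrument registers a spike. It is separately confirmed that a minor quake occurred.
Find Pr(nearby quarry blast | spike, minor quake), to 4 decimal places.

Under noisy-OR, P(spike | causes) = 1 − (1−0.05)·∏(1−qᵢ) over the active causes.
For the numerator, keep only nearby quarry blast=true terms: 0.71272·0.284 = 0.202412
Normalizer over all consistent configurations: 0.468·0.716 + 0.71272·0.284 = 0.537500
P(nearby quarry blast | spike, minor quake) = 0.202412/0.537500 ≈ 0.3766

Pr(nearby quarry blast | spike, minor quake) ≈ 0.3766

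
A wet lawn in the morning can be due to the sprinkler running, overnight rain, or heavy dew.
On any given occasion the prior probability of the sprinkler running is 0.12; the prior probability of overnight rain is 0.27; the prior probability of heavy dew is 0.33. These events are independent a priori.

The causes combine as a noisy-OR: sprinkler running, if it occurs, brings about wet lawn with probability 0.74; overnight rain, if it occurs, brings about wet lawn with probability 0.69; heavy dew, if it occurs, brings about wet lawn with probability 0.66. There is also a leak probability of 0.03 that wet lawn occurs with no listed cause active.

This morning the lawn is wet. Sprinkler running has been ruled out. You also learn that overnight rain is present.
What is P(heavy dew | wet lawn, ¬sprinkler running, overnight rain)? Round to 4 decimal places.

Under noisy-OR, P(wet lawn | causes) = 1 − (1−0.03)·∏(1−qᵢ) over the active causes.
Weight on heavy dew=true, given the evidence: 0.897762·0.33 = 0.296261
The normalizing constant is 0.6993·0.67 + 0.897762·0.33 = 0.764792
Posterior = 0.296261 / 0.764792 ≈ 0.3874

P(heavy dew | wet lawn, ¬sprinkler running, overnight rain) ≈ 0.3874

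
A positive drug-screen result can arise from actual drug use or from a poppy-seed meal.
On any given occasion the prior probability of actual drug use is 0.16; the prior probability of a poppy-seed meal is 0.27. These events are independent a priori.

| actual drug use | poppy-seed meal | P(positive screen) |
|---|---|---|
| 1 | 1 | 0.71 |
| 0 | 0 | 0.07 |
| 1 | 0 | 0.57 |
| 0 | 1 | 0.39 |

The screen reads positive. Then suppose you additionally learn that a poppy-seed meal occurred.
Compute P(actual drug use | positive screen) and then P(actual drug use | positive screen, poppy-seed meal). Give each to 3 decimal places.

By total probability over the 4 (actual drug use, poppy-seed meal) configurations:
  P(positive screen) = 0.07*0.84*0.73 + 0.39*0.84*0.27 + 0.57*0.16*0.73 + 0.71*0.16*0.27
        = 0.042924 + 0.088452 + 0.066576 + 0.030672 = 0.228624
Keeping only the actual drug use-present terms gives 0.097248, so
  P(actual drug use | positive screen) = 0.097248 / 0.228624 ≈ 0.425

With the extra evidence:
Sum P(positive screen|·) weighted by the priors over both values of actual drug use:
  P(positive screen | poppy-seed meal) = 0.39·0.84 + 0.71·0.16
        = 0.327600 + 0.113600 = 0.441200
Keeping only the actual drug use-present terms gives 0.113600, so
  P(actual drug use | positive screen, poppy-seed meal) = 0.113600 / 0.441200 ≈ 0.257
— poppy-seed meal explains away the evidence for actual drug use.

P(actual drug use | positive screen) ≈ 0.425; P(actual drug use | positive screen, poppy-seed meal) ≈ 0.257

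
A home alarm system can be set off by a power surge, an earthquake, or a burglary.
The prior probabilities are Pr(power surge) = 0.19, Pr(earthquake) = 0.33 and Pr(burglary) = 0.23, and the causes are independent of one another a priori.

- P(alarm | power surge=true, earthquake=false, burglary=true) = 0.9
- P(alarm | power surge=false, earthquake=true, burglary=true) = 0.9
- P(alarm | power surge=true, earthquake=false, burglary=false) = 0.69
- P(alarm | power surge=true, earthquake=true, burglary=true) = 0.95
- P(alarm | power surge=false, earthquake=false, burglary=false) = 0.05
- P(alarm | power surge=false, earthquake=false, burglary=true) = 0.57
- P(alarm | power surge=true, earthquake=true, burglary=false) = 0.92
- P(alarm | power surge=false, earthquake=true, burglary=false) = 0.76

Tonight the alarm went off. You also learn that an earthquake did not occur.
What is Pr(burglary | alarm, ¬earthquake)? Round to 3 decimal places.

Pr(burglary | alarm, ¬earthquake) ≈ 0.524

By total probability over the 4 (power surge, burglary) configurations:
  P(alarm | ¬earthquake) = 0.05*0.81*0.77 + 0.57*0.81*0.23 + 0.69*0.19*0.77 + 0.9*0.19*0.23
        = 0.031185 + 0.106191 + 0.100947 + 0.039330 = 0.277653
Configurations with burglary contribute 0.145521, so
  P(burglary | alarm, ¬earthquake) = 0.145521 / 0.277653 ≈ 0.524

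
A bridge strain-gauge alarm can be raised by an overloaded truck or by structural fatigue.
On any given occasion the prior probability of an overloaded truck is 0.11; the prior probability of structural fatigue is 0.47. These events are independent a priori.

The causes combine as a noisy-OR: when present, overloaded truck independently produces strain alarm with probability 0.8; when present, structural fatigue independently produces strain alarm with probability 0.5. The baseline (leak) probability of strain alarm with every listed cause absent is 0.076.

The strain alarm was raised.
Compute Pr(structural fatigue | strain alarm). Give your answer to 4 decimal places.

Under noisy-OR, P(strain alarm | causes) = 1 − (1−0.076)·∏(1−qᵢ) over the active causes.
P(strain alarm) = 0.076×0.89×0.53 + 0.538×0.89×0.47 + 0.8152×0.11×0.53 + 0.9076×0.11×0.47 = 0.035849 + 0.225045 + 0.047526 + 0.046923 = 0.355343
Of this, 0.271968 comes from 0.225045 + 0.046923 (the structural fatigue=true cases).
Hence the posterior is 0.271968/0.355343 ≈ 0.7654.

Pr(structural fatigue | strain alarm) ≈ 0.7654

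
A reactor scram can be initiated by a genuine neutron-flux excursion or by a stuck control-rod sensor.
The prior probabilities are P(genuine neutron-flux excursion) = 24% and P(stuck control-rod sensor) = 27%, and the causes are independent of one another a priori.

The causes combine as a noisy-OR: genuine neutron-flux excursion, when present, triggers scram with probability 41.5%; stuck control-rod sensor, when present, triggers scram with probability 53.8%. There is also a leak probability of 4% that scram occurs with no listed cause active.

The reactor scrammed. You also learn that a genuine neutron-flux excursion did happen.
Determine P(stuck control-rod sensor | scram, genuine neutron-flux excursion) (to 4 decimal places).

P(stuck control-rod sensor | scram, genuine neutron-flux excursion) ≈ 0.3845

Under noisy-OR, P(scram | causes) = 1 − (1−0.04)·∏(1−qᵢ) over the active causes.
Weight on stuck control-rod sensor=true, given the evidence: 0.740541×0.27 = 0.199946
Denominator P(scram | genuine neutron-flux excursion): 0.4384×0.73 + 0.740541×0.27 = 0.519978
P(stuck control-rod sensor | scram, genuine neutron-flux excursion) = 0.199946/0.519978 ≈ 0.3845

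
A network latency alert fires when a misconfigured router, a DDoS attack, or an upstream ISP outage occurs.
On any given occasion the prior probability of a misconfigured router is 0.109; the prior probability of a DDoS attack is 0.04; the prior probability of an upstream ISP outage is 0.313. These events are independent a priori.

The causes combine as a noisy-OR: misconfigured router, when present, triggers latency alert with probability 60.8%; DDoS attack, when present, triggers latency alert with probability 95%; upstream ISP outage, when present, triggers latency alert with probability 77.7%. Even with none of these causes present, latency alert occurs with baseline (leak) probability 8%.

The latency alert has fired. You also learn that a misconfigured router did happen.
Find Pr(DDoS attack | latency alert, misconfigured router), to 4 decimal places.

Pr(DDoS attack | latency alert, misconfigured router) ≈ 0.0535

Under noisy-OR, P(latency alert | causes) = 1 − (1−0.08)·∏(1−qᵢ) over the active causes.
By total probability over the 4 (DDoS attack, upstream ISP outage) configurations:
  P(latency alert | misconfigured router) = 0.63936*0.96*0.687 + 0.919577*0.96*0.313 + 0.981968*0.04*0.687 + 0.995979*0.04*0.313
        = 0.421671 + 0.276314 + 0.026984 + 0.012470 = 0.737439
Configurations with DDoS attack contribute 0.039454, so
  P(DDoS attack | latency alert, misconfigured router) = 0.039454 / 0.737439 ≈ 0.0535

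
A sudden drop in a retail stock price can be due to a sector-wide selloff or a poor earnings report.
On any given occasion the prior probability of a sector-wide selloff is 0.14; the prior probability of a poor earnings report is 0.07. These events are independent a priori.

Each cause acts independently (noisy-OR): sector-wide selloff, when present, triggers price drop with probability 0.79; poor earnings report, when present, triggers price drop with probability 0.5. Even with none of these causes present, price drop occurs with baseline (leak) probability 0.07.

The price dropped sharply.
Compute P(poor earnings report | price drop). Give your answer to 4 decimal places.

P(poor earnings report | price drop) ≈ 0.2034

Under noisy-OR, P(price drop | causes) = 1 − (1−0.07)·∏(1−qᵢ) over the active causes.
P(price drop) = 0.07·0.86·0.93 + 0.535·0.86·0.07 + 0.8047·0.14·0.93 + 0.90235·0.14·0.07 = 0.055986 + 0.032207 + 0.104772 + 0.008843 = 0.201808
The poor earnings report-present share is 0.032207 + 0.008843 = 0.041050.
Hence the posterior is 0.041050/0.201808 ≈ 0.2034.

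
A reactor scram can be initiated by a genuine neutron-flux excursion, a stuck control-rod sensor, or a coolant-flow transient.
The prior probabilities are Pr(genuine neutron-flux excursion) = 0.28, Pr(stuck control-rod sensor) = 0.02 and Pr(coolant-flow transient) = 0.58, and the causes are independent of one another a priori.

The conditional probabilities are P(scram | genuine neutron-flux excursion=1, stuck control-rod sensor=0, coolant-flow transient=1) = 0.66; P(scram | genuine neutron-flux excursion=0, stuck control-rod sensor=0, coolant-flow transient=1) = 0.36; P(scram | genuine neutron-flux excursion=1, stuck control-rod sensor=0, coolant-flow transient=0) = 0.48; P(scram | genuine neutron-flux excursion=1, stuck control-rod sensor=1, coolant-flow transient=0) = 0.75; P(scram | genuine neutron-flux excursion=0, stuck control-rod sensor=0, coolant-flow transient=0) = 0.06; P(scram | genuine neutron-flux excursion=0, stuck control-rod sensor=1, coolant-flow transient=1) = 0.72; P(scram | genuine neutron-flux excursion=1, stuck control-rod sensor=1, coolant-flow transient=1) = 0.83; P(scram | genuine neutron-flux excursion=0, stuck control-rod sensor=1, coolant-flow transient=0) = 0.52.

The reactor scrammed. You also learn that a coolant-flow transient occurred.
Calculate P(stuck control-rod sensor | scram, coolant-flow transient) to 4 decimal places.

P(scram | coolant-flow transient) = 0.36*0.72*0.98 + 0.72*0.72*0.02 + 0.66*0.28*0.98 + 0.83*0.28*0.02 = 0.254016 + 0.010368 + 0.181104 + 0.004648 = 0.450136
Restricting to configurations with stuck control-rod sensor present: 0.010368 + 0.004648 = 0.015016.
Hence the posterior is 0.015016/0.450136 ≈ 0.0334.

P(stuck control-rod sensor | scram, coolant-flow transient) ≈ 0.0334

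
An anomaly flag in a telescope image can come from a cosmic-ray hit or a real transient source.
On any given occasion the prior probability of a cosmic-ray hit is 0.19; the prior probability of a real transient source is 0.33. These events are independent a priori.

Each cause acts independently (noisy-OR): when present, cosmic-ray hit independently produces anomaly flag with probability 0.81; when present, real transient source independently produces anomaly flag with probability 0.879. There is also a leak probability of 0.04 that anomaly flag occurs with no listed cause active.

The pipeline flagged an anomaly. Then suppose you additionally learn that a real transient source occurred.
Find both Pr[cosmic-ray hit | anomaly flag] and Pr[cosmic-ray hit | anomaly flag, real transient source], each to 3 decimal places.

Under noisy-OR, P(anomaly flag | causes) = 1 − (1−0.04)·∏(1−qᵢ) over the active causes.
Numerator (weight on configurations with cosmic-ray hit): 0.104080 + 0.061316 = 0.165396
Denominator P(anomaly flag): 0.04*0.81*0.67 + 0.88384*0.81*0.33 + 0.8176*0.19*0.67 + 0.97793*0.19*0.33 = 0.423354
Posterior = 0.165396 / 0.423354 ≈ 0.391

With the extra evidence:
Enumerate both values of cosmic-ray hit and weight by the priors:
  P(anomaly flag | real transient source) = 0.88384*0.81 + 0.97793*0.19
        = 0.715910 + 0.185807 = 0.901717
The terms with cosmic-ray hit present sum to 0.185807, so
  P(cosmic-ray hit | anomaly flag, real transient source) = 0.185807 / 0.901717 ≈ 0.206

Pr[cosmic-ray hit | anomaly flag] ≈ 0.391; Pr[cosmic-ray hit | anomaly flag, real transient source] ≈ 0.206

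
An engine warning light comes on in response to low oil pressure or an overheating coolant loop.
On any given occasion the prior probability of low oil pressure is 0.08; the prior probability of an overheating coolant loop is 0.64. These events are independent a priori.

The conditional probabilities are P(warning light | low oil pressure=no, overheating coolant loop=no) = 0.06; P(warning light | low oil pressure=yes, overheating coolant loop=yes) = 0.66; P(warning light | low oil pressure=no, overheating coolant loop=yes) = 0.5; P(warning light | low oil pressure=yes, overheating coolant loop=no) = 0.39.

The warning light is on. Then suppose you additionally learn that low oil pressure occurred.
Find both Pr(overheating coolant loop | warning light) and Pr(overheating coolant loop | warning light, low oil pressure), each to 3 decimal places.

Numerator (weight on configurations with overheating coolant loop): 0.294400 + 0.033792 = 0.328192
The normalizing constant is 0.06·0.92·0.36 + 0.5·0.92·0.64 + 0.39·0.08·0.36 + 0.66·0.08·0.64 = 0.359296
Posterior = 0.328192 / 0.359296 ≈ 0.913

Now also conditioning on low oil pressure=true:
Sum P(warning light|·) weighted by the priors over both values of overheating coolant loop:
  P(warning light | low oil pressure) = 0.39·0.36 + 0.66·0.64
        = 0.140400 + 0.422400 = 0.562800
Keeping only the overheating coolant loop-present terms gives 0.422400, so
  P(overheating coolant loop | warning light, low oil pressure) = 0.422400 / 0.562800 ≈ 0.751

Pr(overheating coolant loop | warning light) ≈ 0.913; Pr(overheating coolant loop | warning light, low oil pressure) ≈ 0.751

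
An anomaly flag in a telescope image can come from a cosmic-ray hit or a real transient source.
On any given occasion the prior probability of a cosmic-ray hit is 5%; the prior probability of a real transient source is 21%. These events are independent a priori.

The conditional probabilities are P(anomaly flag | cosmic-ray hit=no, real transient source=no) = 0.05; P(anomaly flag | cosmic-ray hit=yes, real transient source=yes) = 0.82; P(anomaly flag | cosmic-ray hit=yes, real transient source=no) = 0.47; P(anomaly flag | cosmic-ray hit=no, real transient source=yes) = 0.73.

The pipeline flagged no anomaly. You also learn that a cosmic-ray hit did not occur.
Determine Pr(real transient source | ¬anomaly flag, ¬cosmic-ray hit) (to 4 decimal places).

Pr(real transient source | ¬anomaly flag, ¬cosmic-ray hit) ≈ 0.0702

P(¬anomaly flag | ¬cosmic-ray hit) = 0.95×0.79 + 0.27×0.21 = 0.750500 + 0.056700 = 0.807200
Restricting to configurations with real transient source present: 0.27×0.21 = 0.056700.
Hence the posterior is 0.056700/0.807200 ≈ 0.0702.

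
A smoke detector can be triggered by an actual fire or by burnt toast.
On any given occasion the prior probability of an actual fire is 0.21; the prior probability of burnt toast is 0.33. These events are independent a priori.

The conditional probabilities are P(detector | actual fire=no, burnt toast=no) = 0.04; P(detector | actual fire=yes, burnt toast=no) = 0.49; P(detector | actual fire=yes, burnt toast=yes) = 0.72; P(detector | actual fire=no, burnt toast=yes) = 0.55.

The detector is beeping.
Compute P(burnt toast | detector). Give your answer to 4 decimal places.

P(burnt toast | detector) ≈ 0.6820

Weight on burnt toast=true, given the evidence: 0.143385 + 0.049896 = 0.193281
Denominator P(detector): 0.04·0.79·0.67 + 0.55·0.79·0.33 + 0.49·0.21·0.67 + 0.72·0.21·0.33 = 0.283396
P(burnt toast | detector) = 0.193281/0.283396 ≈ 0.6820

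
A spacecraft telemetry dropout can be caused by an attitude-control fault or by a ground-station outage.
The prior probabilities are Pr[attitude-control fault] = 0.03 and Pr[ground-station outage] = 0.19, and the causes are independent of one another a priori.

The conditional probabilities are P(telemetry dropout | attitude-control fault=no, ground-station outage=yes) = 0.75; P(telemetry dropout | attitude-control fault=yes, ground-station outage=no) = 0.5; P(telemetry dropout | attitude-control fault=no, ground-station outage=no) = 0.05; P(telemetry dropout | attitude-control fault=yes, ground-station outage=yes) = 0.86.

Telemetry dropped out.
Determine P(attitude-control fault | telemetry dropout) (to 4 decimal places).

P(attitude-control fault | telemetry dropout) ≈ 0.0876

By total probability over the 4 (attitude-control fault, ground-station outage) configurations:
  P(telemetry dropout) = 0.05×0.97×0.81 + 0.75×0.97×0.19 + 0.5×0.03×0.81 + 0.86×0.03×0.19
        = 0.039285 + 0.138225 + 0.012150 + 0.004902 = 0.194562
Configurations with attitude-control fault contribute 0.017052, so
  P(attitude-control fault | telemetry dropout) = 0.017052 / 0.194562 ≈ 0.0876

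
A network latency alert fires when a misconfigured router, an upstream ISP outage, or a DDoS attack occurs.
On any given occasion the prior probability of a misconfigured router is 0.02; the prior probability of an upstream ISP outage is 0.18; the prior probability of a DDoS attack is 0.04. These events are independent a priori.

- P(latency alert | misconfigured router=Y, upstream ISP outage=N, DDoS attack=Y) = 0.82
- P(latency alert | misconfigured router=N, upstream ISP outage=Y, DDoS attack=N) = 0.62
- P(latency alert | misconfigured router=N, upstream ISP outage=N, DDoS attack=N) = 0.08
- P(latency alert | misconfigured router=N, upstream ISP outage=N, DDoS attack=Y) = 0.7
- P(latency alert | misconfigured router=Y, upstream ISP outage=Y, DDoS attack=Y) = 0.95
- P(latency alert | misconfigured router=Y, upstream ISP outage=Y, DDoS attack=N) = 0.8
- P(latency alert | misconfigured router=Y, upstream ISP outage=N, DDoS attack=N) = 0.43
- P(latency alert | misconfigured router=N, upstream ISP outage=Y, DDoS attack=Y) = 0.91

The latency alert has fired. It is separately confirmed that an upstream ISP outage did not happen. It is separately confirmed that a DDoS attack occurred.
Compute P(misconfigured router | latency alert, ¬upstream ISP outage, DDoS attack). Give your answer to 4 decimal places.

Weight on misconfigured router=true, given the evidence: 0.82·0.02 = 0.016400
Denominator P(latency alert | ¬upstream ISP outage, DDoS attack): 0.7·0.98 + 0.82·0.02 = 0.702400
Posterior = 0.016400 / 0.702400 ≈ 0.0233

P(misconfigured router | latency alert, ¬upstream ISP outage, DDoS attack) ≈ 0.0233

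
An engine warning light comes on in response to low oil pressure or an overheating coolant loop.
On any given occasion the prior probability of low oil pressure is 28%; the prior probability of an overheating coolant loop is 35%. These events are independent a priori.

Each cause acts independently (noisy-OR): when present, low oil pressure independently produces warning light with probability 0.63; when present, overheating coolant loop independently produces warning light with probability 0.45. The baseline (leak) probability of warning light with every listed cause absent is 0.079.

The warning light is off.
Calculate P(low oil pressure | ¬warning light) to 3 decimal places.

P(low oil pressure | ¬warning light) ≈ 0.126

Under noisy-OR, P(warning light | causes) = 1 − (1−0.079)·∏(1−qᵢ) over the active causes.
By total probability over the 4 (low oil pressure, overheating coolant loop) configurations:
  P(¬warning light) = 0.921·0.72·0.65 + 0.50655·0.72·0.35 + 0.34077·0.28·0.65 + 0.187423·0.28·0.35
        = 0.431028 + 0.127651 + 0.062020 + 0.018367 = 0.639066
The terms with low oil pressure present sum to 0.080387, so
  P(low oil pressure | ¬warning light) = 0.080387 / 0.639066 ≈ 0.126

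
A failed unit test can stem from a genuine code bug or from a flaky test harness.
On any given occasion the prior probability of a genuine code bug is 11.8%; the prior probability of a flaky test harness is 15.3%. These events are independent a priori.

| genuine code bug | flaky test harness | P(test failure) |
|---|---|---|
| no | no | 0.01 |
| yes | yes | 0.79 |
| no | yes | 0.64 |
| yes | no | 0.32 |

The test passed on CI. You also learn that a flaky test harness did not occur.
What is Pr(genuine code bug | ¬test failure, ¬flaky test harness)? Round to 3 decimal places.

Pr(genuine code bug | ¬test failure, ¬flaky test harness) ≈ 0.084

P(¬test failure | ¬flaky test harness) = 0.99·0.882 + 0.68·0.118 = 0.873180 + 0.080240 = 0.953420
Restricting to configurations with genuine code bug present: 0.68·0.118 = 0.080240.
So P(genuine code bug | ¬test failure, ¬flaky test harness) = 0.080240/0.953420 ≈ 0.084.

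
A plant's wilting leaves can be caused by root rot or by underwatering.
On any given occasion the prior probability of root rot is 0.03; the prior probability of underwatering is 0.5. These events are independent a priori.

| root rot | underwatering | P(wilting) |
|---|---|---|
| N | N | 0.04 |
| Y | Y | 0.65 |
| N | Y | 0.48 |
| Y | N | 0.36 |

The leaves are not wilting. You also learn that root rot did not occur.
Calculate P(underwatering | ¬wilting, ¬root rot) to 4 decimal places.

P(underwatering | ¬wilting, ¬root rot) ≈ 0.3514

Numerator (weight on configurations with underwatering): 0.52·0.5 = 0.260000
Normalizer over all consistent configurations: 0.96·0.5 + 0.52·0.5 = 0.740000
P(underwatering | ¬wilting, ¬root rot) = 0.260000/0.740000 ≈ 0.3514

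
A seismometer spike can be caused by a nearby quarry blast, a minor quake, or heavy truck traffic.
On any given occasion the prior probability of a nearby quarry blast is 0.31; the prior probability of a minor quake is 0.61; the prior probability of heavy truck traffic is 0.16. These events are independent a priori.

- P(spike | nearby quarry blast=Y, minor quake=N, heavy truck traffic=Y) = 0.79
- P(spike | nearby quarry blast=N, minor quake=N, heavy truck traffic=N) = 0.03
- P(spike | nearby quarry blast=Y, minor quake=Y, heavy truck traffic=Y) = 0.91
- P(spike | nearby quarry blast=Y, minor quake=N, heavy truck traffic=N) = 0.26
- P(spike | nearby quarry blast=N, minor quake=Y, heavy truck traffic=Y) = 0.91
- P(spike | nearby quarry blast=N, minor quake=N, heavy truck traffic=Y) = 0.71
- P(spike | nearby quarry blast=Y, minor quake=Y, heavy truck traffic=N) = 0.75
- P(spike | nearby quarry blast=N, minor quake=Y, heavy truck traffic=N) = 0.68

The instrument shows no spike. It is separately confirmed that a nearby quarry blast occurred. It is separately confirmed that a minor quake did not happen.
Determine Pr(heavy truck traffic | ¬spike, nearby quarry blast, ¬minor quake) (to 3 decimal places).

Pr(heavy truck traffic | ¬spike, nearby quarry blast, ¬minor quake) ≈ 0.051

Sum P(¬spike|·) weighted by the priors over both values of heavy truck traffic:
  P(¬spike | nearby quarry blast, ¬minor quake) = 0.74·0.84 + 0.21·0.16
        = 0.621600 + 0.033600 = 0.655200
Keeping only the heavy truck traffic-present terms gives 0.033600, so
  P(heavy truck traffic | ¬spike, nearby quarry blast, ¬minor quake) = 0.033600 / 0.655200 ≈ 0.051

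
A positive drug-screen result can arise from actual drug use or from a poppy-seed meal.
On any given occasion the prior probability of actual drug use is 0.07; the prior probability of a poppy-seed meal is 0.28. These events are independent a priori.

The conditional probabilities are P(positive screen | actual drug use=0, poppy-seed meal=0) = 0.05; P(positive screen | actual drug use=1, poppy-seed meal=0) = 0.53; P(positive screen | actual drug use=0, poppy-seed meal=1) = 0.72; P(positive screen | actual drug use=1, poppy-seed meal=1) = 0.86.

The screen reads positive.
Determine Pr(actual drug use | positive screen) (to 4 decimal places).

Enumerate the 4 (actual drug use, poppy-seed meal) configurations and weight by the priors:
  P(positive screen) = 0.05*0.93*0.72 + 0.72*0.93*0.28 + 0.53*0.07*0.72 + 0.86*0.07*0.28
        = 0.033480 + 0.187488 + 0.026712 + 0.016856 = 0.264536
The terms with actual drug use present sum to 0.043568, so
  P(actual drug use | positive screen) = 0.043568 / 0.264536 ≈ 0.1647

Pr(actual drug use | positive screen) ≈ 0.1647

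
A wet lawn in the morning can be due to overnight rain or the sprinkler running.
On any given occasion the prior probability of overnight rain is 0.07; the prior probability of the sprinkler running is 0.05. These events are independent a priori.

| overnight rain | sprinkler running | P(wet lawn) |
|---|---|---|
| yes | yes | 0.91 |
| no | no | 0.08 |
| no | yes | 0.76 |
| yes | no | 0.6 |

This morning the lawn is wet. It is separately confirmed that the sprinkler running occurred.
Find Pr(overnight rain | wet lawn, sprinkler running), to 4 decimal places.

For the numerator, keep only overnight rain=true terms: 0.91×0.07 = 0.063700
Normalizer over all consistent configurations: 0.76×0.93 + 0.91×0.07 = 0.770500
Posterior = 0.063700 / 0.770500 ≈ 0.0827

Pr(overnight rain | wet lawn, sprinkler running) ≈ 0.0827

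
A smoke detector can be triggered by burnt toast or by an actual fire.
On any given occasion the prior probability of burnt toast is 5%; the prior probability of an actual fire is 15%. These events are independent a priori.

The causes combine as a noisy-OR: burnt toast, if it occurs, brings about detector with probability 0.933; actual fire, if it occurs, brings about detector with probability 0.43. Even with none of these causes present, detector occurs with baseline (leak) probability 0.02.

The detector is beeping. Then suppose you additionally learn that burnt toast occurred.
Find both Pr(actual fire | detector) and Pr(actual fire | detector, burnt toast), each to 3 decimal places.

Pr(actual fire | detector) ≈ 0.557; Pr(actual fire | detector, burnt toast) ≈ 0.154

Under noisy-OR, P(detector | causes) = 1 − (1−0.02)·∏(1−qᵢ) over the active causes.
P(detector) = 0.02*0.95*0.85 + 0.4414*0.95*0.15 + 0.93434*0.05*0.85 + 0.962574*0.05*0.15 = 0.016150 + 0.062899 + 0.039709 + 0.007219 = 0.125977
The actual fire-present share is 0.062899 + 0.007219 = 0.070118.
So P(actual fire | detector) = 0.070118/0.125977 ≈ 0.557.

Now also conditioning on burnt toast=true:
P(detector | burnt toast) = 0.93434*0.85 + 0.962574*0.15 = 0.794189 + 0.144386 = 0.938575
Of this, 0.144386 comes from 0.962574*0.15 (the actual fire=true cases).
So P(actual fire | detector, burnt toast) = 0.144386/0.938575 ≈ 0.154.
— burnt toast explains away the evidence for actual fire.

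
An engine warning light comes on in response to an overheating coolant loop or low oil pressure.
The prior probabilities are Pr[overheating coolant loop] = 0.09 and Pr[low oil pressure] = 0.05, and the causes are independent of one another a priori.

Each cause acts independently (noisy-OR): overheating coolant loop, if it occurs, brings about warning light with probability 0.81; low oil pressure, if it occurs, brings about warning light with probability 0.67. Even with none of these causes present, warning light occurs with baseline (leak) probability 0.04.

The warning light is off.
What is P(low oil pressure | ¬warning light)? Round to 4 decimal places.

Under noisy-OR, P(warning light | causes) = 1 − (1−0.04)·∏(1−qᵢ) over the active causes.
Enumerate the 4 (overheating coolant loop, low oil pressure) configurations and weight by the priors:
  P(¬warning light) = 0.96*0.91*0.95 + 0.3168*0.91*0.05 + 0.1824*0.09*0.95 + 0.060192*0.09*0.05
        = 0.829920 + 0.014414 + 0.015595 + 0.000271 = 0.860200
Configurations with low oil pressure contribute 0.014685, so
  P(low oil pressure | ¬warning light) = 0.014685 / 0.860200 ≈ 0.0171

P(low oil pressure | ¬warning light) ≈ 0.0171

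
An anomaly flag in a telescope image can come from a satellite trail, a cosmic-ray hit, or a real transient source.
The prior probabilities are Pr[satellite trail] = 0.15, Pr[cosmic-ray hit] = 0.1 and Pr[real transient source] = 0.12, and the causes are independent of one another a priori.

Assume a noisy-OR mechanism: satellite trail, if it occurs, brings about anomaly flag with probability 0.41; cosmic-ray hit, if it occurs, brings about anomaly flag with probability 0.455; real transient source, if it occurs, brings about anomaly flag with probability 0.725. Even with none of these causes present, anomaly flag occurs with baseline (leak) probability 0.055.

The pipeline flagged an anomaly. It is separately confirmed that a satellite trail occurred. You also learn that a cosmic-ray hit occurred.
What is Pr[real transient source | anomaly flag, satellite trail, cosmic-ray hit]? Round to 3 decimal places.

Pr[real transient source | anomaly flag, satellite trail, cosmic-ray hit] ≈ 0.152

Under noisy-OR, P(anomaly flag | causes) = 1 − (1−0.055)·∏(1−qᵢ) over the active causes.
Enumerate both values of real transient source and weight by the priors:
  P(anomaly flag | satellite trail, cosmic-ray hit) = 0.696135×0.88 + 0.916437×0.12
        = 0.612599 + 0.109972 = 0.722571
Configurations with real transient source contribute 0.109972, so
  P(real transient source | anomaly flag, satellite trail, cosmic-ray hit) = 0.109972 / 0.722571 ≈ 0.152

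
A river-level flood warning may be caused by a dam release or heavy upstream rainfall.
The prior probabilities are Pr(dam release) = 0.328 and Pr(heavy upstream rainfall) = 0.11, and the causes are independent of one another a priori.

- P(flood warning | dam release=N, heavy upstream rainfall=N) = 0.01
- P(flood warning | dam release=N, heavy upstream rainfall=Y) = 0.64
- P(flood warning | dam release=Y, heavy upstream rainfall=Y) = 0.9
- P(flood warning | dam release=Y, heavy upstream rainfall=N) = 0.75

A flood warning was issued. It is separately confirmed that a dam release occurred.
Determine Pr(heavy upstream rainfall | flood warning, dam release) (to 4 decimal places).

By total probability over both values of heavy upstream rainfall:
  P(flood warning | dam release) = 0.75×0.89 + 0.9×0.11
        = 0.667500 + 0.099000 = 0.766500
The terms with heavy upstream rainfall present sum to 0.099000, so
  P(heavy upstream rainfall | flood warning, dam release) = 0.099000 / 0.766500 ≈ 0.1292

Pr(heavy upstream rainfall | flood warning, dam release) ≈ 0.1292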